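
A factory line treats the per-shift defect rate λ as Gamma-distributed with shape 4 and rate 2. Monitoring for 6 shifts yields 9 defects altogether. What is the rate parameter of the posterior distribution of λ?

Total count 9 over total exposure 6 shifts.
The Gamma prior is conjugate for the Poisson rate, so λ | data ~ Gamma(4+9, 2+6) = Gamma(13, 8).

8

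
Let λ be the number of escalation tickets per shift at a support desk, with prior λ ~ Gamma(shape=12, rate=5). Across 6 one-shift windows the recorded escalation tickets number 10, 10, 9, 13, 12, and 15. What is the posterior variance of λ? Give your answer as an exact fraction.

Total count: 10 + 10 + 9 + 13 + 12 + 15 = 69.
Total exposure: 6 shifts.
Posterior: α' = 12 + 69 = 81, β' = 5 + 6 = 11.
Posterior variance = α'/β'² = 81/121.

81/121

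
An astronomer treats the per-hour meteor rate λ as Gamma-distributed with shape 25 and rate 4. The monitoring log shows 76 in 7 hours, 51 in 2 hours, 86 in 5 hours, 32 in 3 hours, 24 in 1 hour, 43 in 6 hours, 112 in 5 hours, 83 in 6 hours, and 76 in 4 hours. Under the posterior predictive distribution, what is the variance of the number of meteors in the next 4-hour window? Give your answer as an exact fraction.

114304/1849

Total count: 76 + 51 + 86 + 32 + 24 + 43 + 112 + 83 + 76 = 583.
Total exposure: 7 + 2 + 5 + 3 + 1 + 6 + 5 + 6 + 4 = 39 hours.
By Gamma–Poisson conjugacy, the posterior is Gamma(α + Σx, β + Σt) = Gamma(25 + 583, 4 + 39) = Gamma(608, 43).
The posterior predictive for a window of length T is Negative Binomial with variance T·α'·(β'+T)/β'² = 4·608·47/1849 = 114304/1849.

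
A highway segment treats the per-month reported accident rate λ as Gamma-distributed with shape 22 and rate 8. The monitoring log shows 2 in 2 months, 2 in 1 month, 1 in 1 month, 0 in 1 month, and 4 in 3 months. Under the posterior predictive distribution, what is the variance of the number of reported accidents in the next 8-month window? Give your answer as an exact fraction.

Total count: 2 + 2 + 1 + 0 + 4 = 9.
Total exposure: 2 + 1 + 1 + 1 + 3 = 8 months.
Gamma(α, β) with Poisson data over total exposure Σt gives posterior Gamma(α+Σx, β+Σt) = Gamma(31, 16).
The posterior predictive for a window of length T is Negative Binomial with variance T·α'·(β'+T)/β'² = 8·31·24/256 = 93/4.

93/4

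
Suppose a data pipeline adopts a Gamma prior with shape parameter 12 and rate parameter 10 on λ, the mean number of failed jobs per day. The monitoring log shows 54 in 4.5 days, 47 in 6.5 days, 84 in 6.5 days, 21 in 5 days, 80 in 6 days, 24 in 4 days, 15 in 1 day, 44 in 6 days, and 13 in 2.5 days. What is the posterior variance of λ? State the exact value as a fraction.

Total count: 54 + 47 + 84 + 21 + 80 + 24 + 15 + 44 + 13 = 382.
Total exposure: 4.5 + 6.5 + 6.5 + 5 + 6 + 4 + 1 + 6 + 2.5 = 42 days.
Gamma(α, β) with Poisson data over total exposure Σt gives posterior Gamma(α+Σx, β+Σt) = Gamma(394, 52).
Posterior variance = α'/β'² = 394/2704 = 197/1352.

197/1352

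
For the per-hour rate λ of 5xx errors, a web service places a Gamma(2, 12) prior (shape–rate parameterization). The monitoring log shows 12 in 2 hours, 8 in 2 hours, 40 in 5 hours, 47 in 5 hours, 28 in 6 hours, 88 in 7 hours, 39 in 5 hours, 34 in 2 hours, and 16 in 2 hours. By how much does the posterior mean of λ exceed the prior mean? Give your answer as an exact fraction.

51/8

Total count: 12 + 8 + 40 + 47 + 28 + 88 + 39 + 34 + 16 = 312.
Total exposure: 2 + 2 + 5 + 5 + 6 + 7 + 5 + 2 + 2 = 36 hours.
Conjugate update: add total count to the shape and total exposure to the rate, giving Gamma(314, 48).
Posterior mean = 314/48 = 157/24; prior mean = 2/12 = 1/6. Difference = 157/24 − 1/6 = 51/8.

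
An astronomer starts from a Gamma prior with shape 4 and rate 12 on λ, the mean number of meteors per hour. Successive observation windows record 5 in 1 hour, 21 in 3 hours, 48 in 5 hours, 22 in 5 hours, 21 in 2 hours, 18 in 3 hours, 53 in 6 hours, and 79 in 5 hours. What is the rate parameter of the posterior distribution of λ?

Total count: 5 + 21 + 48 + 22 + 21 + 18 + 53 + 79 = 267.
Total exposure: 1 + 3 + 5 + 5 + 2 + 3 + 6 + 5 = 30 hours.
Conjugate update: add total count to the shape and total exposure to the rate, giving Gamma(271, 42).

42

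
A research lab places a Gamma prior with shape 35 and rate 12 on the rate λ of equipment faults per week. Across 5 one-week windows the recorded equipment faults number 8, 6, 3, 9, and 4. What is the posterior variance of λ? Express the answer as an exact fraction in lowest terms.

Total count: 8 + 6 + 3 + 9 + 4 = 30.
Total exposure: 5 weeks.
Conjugate update: add total count to the shape and total exposure to the rate, giving Gamma(65, 17).
Posterior variance = α'/β'² = 65/289.

65/289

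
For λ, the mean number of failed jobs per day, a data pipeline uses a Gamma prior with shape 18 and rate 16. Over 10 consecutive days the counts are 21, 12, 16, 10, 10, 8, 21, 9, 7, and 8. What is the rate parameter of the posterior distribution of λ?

Total count: 21 + 12 + 16 + 10 + 10 + 8 + 21 + 9 + 7 + 8 = 122.
Total exposure: 10 days.
Conjugate update: add total count to the shape and total exposure to the rate, giving Gamma(140, 26).

26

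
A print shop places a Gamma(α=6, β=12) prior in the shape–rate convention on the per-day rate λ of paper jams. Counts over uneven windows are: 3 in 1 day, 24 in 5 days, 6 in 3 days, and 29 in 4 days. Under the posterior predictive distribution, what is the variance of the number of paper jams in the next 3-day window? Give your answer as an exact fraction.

Total count: 3 + 24 + 6 + 29 = 62.
Total exposure: 1 + 5 + 3 + 4 = 13 days.
The Gamma prior is conjugate for the Poisson rate, so λ | data ~ Gamma(6+62, 12+13) = Gamma(68, 25).
The posterior predictive for a window of length T is Negative Binomial with variance T·α'·(β'+T)/β'² = 3·68·28/625 = 5712/625.

5712/625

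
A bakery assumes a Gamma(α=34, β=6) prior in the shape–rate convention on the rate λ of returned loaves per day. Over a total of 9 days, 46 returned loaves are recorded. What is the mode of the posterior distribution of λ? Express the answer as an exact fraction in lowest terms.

79/15

Total count 46 over total exposure 9 days.
Posterior: α' = 34 + 46 = 80, β' = 6 + 9 = 15.
Posterior mode = (α'−1)/β' = 79/15.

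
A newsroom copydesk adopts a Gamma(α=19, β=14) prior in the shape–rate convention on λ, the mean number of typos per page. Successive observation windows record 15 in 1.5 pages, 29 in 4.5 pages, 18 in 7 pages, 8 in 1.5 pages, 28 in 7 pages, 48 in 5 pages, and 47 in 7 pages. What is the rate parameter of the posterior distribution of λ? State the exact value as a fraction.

95/2

Total count: 15 + 29 + 18 + 8 + 28 + 48 + 47 = 193.
Total exposure: 1.5 + 4.5 + 7 + 1.5 + 7 + 5 + 7 = 33.5 pages.
Posterior: α' = 19 + 193 = 212, β' = 14 + 33.5 = 95/2.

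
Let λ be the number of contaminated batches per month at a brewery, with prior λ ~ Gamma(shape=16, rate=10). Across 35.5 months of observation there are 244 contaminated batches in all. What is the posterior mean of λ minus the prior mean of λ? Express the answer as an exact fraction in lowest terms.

144/35

Total count 244 over total exposure 35.5 months.
Gamma(α, β) with Poisson data over total exposure Σt gives posterior Gamma(α+Σx, β+Σt) = Gamma(260, 91/2).
Posterior mean = 260/(91/2) = 40/7; prior mean = 16/10 = 8/5. Difference = 40/7 − 8/5 = 144/35.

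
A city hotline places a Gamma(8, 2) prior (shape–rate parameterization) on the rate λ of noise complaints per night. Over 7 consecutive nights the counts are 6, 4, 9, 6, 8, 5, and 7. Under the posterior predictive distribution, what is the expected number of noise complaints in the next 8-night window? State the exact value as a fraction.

Total count: 6 + 4 + 9 + 6 + 8 + 5 + 7 = 45.
Total exposure: 7 nights.
By Gamma–Poisson conjugacy, the posterior is Gamma(α + Σx, β + Σt) = Gamma(8 + 45, 2 + 7) = Gamma(53, 9).
Predictive mean over an 8-night window = T·E[λ|data] = 8·53/9 = 424/9.

424/9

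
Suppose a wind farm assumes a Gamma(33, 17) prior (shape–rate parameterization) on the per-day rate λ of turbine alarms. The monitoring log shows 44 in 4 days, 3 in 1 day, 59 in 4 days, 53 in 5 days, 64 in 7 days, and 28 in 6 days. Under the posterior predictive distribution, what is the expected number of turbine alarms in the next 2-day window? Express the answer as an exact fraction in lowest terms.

Total count: 44 + 3 + 59 + 53 + 64 + 28 = 251.
Total exposure: 4 + 1 + 4 + 5 + 7 + 6 = 27 days.
Posterior: α' = 33 + 251 = 284, β' = 17 + 27 = 44.
Predictive mean over a 2-day window = T·E[λ|data] = 2·284/44 = 142/11.

142/11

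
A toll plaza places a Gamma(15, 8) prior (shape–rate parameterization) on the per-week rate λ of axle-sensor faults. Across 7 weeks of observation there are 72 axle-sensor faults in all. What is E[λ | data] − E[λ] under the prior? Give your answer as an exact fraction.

157/40

Total count 72 over total exposure 7 weeks.
The Gamma prior is conjugate for the Poisson rate, so λ | data ~ Gamma(15+72, 8+7) = Gamma(87, 15).
Posterior mean = 87/15 = 29/5; prior mean = 15/8 = 15/8. Difference = 29/5 − 15/8 = 157/40.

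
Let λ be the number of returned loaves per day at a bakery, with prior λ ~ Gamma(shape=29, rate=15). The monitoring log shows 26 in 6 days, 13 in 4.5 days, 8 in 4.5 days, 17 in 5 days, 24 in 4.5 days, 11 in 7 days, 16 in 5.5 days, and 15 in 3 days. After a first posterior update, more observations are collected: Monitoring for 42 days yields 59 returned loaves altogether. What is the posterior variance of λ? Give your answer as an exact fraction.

218/9409

Total count: 26 + 13 + 8 + 17 + 24 + 11 + 16 + 15 = 130.
Total exposure: 6 + 4.5 + 4.5 + 5 + 4.5 + 7 + 5.5 + 3 = 40 days.
After the first batch: Gamma(29 + 130, 15 + 40) = Gamma(159, 55).
Total count 59 over total exposure 42 days.
After the second batch: Gamma(159 + 59, 55 + 42) = Gamma(218, 97).
Posterior variance = α'/β'² = 218/9409.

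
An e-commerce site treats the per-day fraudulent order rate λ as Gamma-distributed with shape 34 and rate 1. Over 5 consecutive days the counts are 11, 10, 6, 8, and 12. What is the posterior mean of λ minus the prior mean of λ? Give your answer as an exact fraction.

Total count: 11 + 10 + 6 + 8 + 12 = 47.
Total exposure: 5 days.
Conjugate update: add total count to the shape and total exposure to the rate, giving Gamma(81, 6).
Posterior mean = 81/6 = 27/2; prior mean = 34/1 = 34. Difference = 27/2 − 34 = -41/2.

-41/2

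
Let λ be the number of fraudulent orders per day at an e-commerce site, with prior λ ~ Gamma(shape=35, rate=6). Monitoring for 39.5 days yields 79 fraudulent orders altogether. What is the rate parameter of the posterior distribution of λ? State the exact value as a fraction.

91/2

Total count 79 over total exposure 39.5 days.
By Gamma–Poisson conjugacy, the posterior is Gamma(α + Σx, β + Σt) = Gamma(35 + 79, 6 + 39.5) = Gamma(114, 91/2).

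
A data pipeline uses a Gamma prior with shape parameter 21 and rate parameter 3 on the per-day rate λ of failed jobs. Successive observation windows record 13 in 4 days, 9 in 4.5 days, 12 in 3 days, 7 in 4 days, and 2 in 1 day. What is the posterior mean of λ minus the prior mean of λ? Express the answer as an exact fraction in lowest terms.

Total count: 13 + 9 + 12 + 7 + 2 = 43.
Total exposure: 4 + 4.5 + 3 + 4 + 1 = 16.5 days.
The Gamma prior is conjugate for the Poisson rate, so λ | data ~ Gamma(21+43, 3+16.5) = Gamma(64, 39/2).
Posterior mean = 64/(39/2) = 128/39; prior mean = 21/3 = 7. Difference = 128/39 − 7 = -145/39.

-145/39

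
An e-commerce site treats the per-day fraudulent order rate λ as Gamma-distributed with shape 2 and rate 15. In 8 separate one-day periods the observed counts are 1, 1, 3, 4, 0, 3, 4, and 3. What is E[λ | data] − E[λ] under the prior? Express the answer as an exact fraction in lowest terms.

269/345

Total count: 1 + 1 + 3 + 4 + 0 + 3 + 4 + 3 = 19.
Total exposure: 8 days.
Posterior: α' = 2 + 19 = 21, β' = 15 + 8 = 23.
Posterior mean = 21/23 = 21/23; prior mean = 2/15 = 2/15. Difference = 21/23 − 2/15 = 269/345.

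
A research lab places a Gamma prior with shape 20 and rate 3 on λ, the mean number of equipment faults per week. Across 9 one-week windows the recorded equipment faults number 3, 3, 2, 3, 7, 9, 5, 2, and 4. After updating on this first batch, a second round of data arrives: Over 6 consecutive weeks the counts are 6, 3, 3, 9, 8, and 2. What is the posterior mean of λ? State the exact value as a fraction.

Total count: 3 + 3 + 2 + 3 + 7 + 9 + 5 + 2 + 4 = 38.
Total exposure: 9 weeks.
After the first batch: Gamma(20 + 38, 3 + 9) = Gamma(58, 12).
Total count: 6 + 3 + 3 + 9 + 8 + 2 = 31.
Total exposure: 6 weeks.
After the second batch: Gamma(58 + 31, 12 + 6) = Gamma(89, 18).
Posterior mean = α'/β' = 89/18.

89/18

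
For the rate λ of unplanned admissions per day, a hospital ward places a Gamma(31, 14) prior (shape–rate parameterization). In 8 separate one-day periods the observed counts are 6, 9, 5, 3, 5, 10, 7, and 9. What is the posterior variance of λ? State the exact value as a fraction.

85/484

Total count: 6 + 9 + 5 + 3 + 5 + 10 + 7 + 9 = 54.
Total exposure: 8 days.
The Gamma prior is conjugate for the Poisson rate, so λ | data ~ Gamma(31+54, 14+8) = Gamma(85, 22).
Posterior variance = α'/β'² = 85/484.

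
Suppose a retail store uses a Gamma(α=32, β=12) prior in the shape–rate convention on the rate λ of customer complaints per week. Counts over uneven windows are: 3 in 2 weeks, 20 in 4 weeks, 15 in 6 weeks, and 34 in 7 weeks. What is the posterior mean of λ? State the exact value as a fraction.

104/31

Total count: 3 + 20 + 15 + 34 = 72.
Total exposure: 2 + 4 + 6 + 7 = 19 weeks.
The Gamma prior is conjugate for the Poisson rate, so λ | data ~ Gamma(32+72, 12+19) = Gamma(104, 31).
Posterior mean = α'/β' = 104/31.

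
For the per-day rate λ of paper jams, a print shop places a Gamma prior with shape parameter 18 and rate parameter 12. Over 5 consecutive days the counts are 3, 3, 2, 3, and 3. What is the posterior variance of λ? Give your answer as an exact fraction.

32/289

Total count: 3 + 3 + 2 + 3 + 3 = 14.
Total exposure: 5 days.
By Gamma–Poisson conjugacy, the posterior is Gamma(α + Σx, β + Σt) = Gamma(18 + 14, 12 + 5) = Gamma(32, 17).
Posterior variance = α'/β'² = 32/289.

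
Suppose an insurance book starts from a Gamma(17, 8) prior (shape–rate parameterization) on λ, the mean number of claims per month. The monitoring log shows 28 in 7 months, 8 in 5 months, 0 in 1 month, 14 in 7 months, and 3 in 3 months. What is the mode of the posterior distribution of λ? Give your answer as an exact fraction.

69/31

Total count: 28 + 8 + 0 + 14 + 3 = 53.
Total exposure: 7 + 5 + 1 + 7 + 3 = 23 months.
By Gamma–Poisson conjugacy, the posterior is Gamma(α + Σx, β + Σt) = Gamma(17 + 53, 8 + 23) = Gamma(70, 31).
Posterior mode = (α'−1)/β' = 69/31.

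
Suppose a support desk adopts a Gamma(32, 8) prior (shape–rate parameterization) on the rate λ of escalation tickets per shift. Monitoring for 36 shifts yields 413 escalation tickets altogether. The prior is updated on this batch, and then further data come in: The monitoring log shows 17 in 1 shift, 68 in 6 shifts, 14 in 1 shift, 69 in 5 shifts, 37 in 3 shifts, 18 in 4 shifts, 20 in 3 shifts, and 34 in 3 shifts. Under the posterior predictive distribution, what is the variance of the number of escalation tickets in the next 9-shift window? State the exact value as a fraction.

256671/2450

Total count 413 over total exposure 36 shifts.
After the first batch: Gamma(32 + 413, 8 + 36) = Gamma(445, 44).
Total count: 17 + 68 + 14 + 69 + 37 + 18 + 20 + 34 = 277.
Total exposure: 1 + 6 + 1 + 5 + 3 + 4 + 3 + 3 = 26 shifts.
After the second batch: Gamma(445 + 277, 44 + 26) = Gamma(722, 70).
The posterior predictive for a window of length T is Negative Binomial with variance T·α'·(β'+T)/β'² = 9·722·79/4900 = 256671/2450.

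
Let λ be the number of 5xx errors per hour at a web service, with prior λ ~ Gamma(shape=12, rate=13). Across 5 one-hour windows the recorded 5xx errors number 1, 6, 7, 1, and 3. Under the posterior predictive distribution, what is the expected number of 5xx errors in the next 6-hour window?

Total count: 1 + 6 + 7 + 1 + 3 = 18.
Total exposure: 5 hours.
The Gamma prior is conjugate for the Poisson rate, so λ | data ~ Gamma(12+18, 13+5) = Gamma(30, 18).
Predictive mean over a 6-hour window = T·E[λ|data] = 6·30/18 = 10.

10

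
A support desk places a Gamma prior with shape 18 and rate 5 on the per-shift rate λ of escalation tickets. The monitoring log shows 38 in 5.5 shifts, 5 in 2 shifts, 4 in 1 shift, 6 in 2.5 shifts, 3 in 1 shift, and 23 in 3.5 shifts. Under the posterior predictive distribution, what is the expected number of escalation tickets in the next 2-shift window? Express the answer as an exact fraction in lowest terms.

388/41

Total count: 38 + 5 + 4 + 6 + 3 + 23 = 79.
Total exposure: 5.5 + 2 + 1 + 2.5 + 1 + 3.5 = 15.5 shifts.
The Gamma prior is conjugate for the Poisson rate, so λ | data ~ Gamma(18+79, 5+15.5) = Gamma(97, 41/2).
Predictive mean over a 2-shift window = T·E[λ|data] = 2·97/(41/2) = 388/41.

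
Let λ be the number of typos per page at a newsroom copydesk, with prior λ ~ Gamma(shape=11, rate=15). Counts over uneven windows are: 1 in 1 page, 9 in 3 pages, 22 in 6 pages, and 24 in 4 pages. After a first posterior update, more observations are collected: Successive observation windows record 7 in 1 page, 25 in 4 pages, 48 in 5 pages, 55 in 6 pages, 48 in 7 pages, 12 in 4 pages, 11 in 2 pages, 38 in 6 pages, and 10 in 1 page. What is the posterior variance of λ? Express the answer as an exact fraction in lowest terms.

321/4225

Total count: 1 + 9 + 22 + 24 = 56.
Total exposure: 1 + 3 + 6 + 4 = 14 pages.
After the first batch: Gamma(11 + 56, 15 + 14) = Gamma(67, 29).
Total count: 7 + 25 + 48 + 55 + 48 + 12 + 11 + 38 + 10 = 254.
Total exposure: 1 + 4 + 5 + 6 + 7 + 4 + 2 + 6 + 1 = 36 pages.
After the second batch: Gamma(67 + 254, 29 + 36) = Gamma(321, 65).
Posterior variance = α'/β'² = 321/4225.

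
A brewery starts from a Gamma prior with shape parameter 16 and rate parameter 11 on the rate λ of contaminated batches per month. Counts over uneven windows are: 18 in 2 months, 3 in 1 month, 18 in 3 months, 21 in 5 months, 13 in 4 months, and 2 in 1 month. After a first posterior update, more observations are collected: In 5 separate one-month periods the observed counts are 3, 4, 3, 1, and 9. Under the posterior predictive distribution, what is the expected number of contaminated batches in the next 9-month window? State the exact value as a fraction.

Total count: 18 + 3 + 18 + 21 + 13 + 2 = 75.
Total exposure: 2 + 1 + 3 + 5 + 4 + 1 = 16 months.
After the first batch: Gamma(16 + 75, 11 + 16) = Gamma(91, 27).
Total count: 3 + 4 + 3 + 1 + 9 = 20.
Total exposure: 5 months.
After the second batch: Gamma(91 + 20, 27 + 5) = Gamma(111, 32).
Predictive mean over a 9-month window = T·E[λ|data] = 9·111/32 = 999/32.

999/32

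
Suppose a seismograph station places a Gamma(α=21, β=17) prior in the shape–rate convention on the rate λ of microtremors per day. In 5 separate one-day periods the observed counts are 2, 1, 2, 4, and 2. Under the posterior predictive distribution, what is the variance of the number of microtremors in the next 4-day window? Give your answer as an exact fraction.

832/121

Total count: 2 + 1 + 2 + 4 + 2 = 11.
Total exposure: 5 days.
Conjugate update: add total count to the shape and total exposure to the rate, giving Gamma(32, 22).
The posterior predictive for a window of length T is Negative Binomial with variance T·α'·(β'+T)/β'² = 4·32·26/484 = 832/121.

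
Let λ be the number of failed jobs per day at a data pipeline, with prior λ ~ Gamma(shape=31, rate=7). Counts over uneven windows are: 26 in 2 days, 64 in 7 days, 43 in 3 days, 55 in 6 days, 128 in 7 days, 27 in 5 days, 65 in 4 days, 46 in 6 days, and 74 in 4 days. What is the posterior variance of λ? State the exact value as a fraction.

559/2601

Total count: 26 + 64 + 43 + 55 + 128 + 27 + 65 + 46 + 74 = 528.
Total exposure: 2 + 7 + 3 + 6 + 7 + 5 + 4 + 6 + 4 = 44 days.
Conjugate update: add total count to the shape and total exposure to the rate, giving Gamma(559, 51).
Posterior variance = α'/β'² = 559/2601.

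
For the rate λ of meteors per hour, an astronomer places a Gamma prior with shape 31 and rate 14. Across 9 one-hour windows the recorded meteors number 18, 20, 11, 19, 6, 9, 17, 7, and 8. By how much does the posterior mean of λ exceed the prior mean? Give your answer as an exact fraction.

1331/322

Total count: 18 + 20 + 11 + 19 + 6 + 9 + 17 + 7 + 8 = 115.
Total exposure: 9 hours.
Conjugate update: add total count to the shape and total exposure to the rate, giving Gamma(146, 23).
Posterior mean = 146/23 = 146/23; prior mean = 31/14 = 31/14. Difference = 146/23 − 31/14 = 1331/322.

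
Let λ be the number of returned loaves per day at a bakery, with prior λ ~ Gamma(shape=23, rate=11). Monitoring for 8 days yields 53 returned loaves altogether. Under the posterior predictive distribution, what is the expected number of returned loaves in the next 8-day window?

32

Total count 53 over total exposure 8 days.
Posterior: α' = 23 + 53 = 76, β' = 11 + 8 = 19.
Predictive mean over an 8-day window = T·E[λ|data] = 8·76/19 = 32.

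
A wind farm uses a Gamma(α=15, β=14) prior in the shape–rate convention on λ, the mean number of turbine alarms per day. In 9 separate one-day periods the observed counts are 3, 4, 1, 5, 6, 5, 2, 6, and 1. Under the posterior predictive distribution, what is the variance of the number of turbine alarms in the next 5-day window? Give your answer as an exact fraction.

6720/529

Total count: 3 + 4 + 1 + 5 + 6 + 5 + 2 + 6 + 1 = 33.
Total exposure: 9 days.
Conjugate update: add total count to the shape and total exposure to the rate, giving Gamma(48, 23).
The posterior predictive for a window of length T is Negative Binomial with variance T·α'·(β'+T)/β'² = 5·48·28/529 = 6720/529.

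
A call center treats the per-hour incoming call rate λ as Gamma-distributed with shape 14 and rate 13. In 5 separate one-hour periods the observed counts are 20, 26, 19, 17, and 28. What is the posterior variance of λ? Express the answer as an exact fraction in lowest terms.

31/81

Total count: 20 + 26 + 19 + 17 + 28 = 110.
Total exposure: 5 hours.
The Gamma prior is conjugate for the Poisson rate, so λ | data ~ Gamma(14+110, 13+5) = Gamma(124, 18).
Posterior variance = α'/β'² = 124/324 = 31/81.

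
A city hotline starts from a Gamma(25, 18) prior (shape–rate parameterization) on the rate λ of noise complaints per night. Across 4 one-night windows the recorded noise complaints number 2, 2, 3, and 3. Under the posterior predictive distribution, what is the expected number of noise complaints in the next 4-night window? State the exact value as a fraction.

Total count: 2 + 2 + 3 + 3 = 10.
Total exposure: 4 nights.
Gamma(α, β) with Poisson data over total exposure Σt gives posterior Gamma(α+Σx, β+Σt) = Gamma(35, 22).
Predictive mean over a 4-night window = T·E[λ|data] = 4·35/22 = 70/11.

70/11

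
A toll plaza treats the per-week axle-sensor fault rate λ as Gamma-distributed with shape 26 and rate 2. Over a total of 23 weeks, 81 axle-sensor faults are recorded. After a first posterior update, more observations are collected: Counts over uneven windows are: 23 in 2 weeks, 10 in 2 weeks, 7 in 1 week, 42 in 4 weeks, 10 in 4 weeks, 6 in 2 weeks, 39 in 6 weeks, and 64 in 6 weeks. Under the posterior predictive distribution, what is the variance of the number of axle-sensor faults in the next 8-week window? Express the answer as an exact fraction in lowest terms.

9240/169

Total count 81 over total exposure 23 weeks.
After the first batch: Gamma(26 + 81, 2 + 23) = Gamma(107, 25).
Total count: 23 + 10 + 7 + 42 + 10 + 6 + 39 + 64 = 201.
Total exposure: 2 + 2 + 1 + 4 + 4 + 2 + 6 + 6 = 27 weeks.
After the second batch: Gamma(107 + 201, 25 + 27) = Gamma(308, 52).
The posterior predictive for a window of length T is Negative Binomial with variance T·α'·(β'+T)/β'² = 8·308·60/2704 = 9240/169.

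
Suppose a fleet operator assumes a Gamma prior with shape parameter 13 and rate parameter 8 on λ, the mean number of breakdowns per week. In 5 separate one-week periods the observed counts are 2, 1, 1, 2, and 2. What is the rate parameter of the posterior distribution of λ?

13

Total count: 2 + 1 + 1 + 2 + 2 = 8.
Total exposure: 5 weeks.
By Gamma–Poisson conjugacy, the posterior is Gamma(α + Σx, β + Σt) = Gamma(13 + 8, 8 + 5) = Gamma(21, 13).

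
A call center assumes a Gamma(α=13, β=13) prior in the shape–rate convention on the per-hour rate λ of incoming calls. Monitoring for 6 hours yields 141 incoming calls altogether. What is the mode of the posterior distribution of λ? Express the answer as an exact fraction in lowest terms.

153/19

Total count 141 over total exposure 6 hours.
By Gamma–Poisson conjugacy, the posterior is Gamma(α + Σx, β + Σt) = Gamma(13 + 141, 13 + 6) = Gamma(154, 19).
Posterior mode = (α'−1)/β' = 153/19.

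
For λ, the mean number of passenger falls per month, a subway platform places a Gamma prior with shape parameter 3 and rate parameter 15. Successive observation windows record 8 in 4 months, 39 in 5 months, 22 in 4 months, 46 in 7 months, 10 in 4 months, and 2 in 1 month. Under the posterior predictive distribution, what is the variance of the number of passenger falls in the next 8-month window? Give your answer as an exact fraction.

Total count: 8 + 39 + 22 + 46 + 10 + 2 = 127.
Total exposure: 4 + 5 + 4 + 7 + 4 + 1 = 25 months.
Conjugate update: add total count to the shape and total exposure to the rate, giving Gamma(130, 40).
The posterior predictive for a window of length T is Negative Binomial with variance T·α'·(β'+T)/β'² = 8·130·48/1600 = 156/5.

156/5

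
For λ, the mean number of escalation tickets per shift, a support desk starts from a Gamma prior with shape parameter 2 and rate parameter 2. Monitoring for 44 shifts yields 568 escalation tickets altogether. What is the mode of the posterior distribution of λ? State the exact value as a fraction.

569/46

Total count 568 over total exposure 44 shifts.
The Gamma prior is conjugate for the Poisson rate, so λ | data ~ Gamma(2+568, 2+44) = Gamma(570, 46).
Posterior mode = (α'−1)/β' = 569/46.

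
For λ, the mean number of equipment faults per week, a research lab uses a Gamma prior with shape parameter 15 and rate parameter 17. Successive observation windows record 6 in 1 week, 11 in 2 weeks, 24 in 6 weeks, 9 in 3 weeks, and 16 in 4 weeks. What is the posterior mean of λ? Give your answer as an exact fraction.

Total count: 6 + 11 + 24 + 9 + 16 = 66.
Total exposure: 1 + 2 + 6 + 3 + 4 = 16 weeks.
The Gamma prior is conjugate for the Poisson rate, so λ | data ~ Gamma(15+66, 17+16) = Gamma(81, 33).
Posterior mean = α'/β' = 81/33 = 27/11.

27/11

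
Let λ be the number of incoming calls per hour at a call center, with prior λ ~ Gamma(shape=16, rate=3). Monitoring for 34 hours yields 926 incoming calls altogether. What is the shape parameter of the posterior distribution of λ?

Total count 926 over total exposure 34 hours.
By Gamma–Poisson conjugacy, the posterior is Gamma(α + Σx, β + Σt) = Gamma(16 + 926, 3 + 34) = Gamma(942, 37).

942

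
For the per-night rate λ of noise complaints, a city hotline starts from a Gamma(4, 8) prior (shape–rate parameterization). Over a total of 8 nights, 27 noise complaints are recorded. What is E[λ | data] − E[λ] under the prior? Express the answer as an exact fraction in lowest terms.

Total count 27 over total exposure 8 nights.
By Gamma–Poisson conjugacy, the posterior is Gamma(α + Σx, β + Σt) = Gamma(4 + 27, 8 + 8) = Gamma(31, 16).
Posterior mean = 31/16 = 31/16; prior mean = 4/8 = 1/2. Difference = 31/16 − 1/2 = 23/16.

23/16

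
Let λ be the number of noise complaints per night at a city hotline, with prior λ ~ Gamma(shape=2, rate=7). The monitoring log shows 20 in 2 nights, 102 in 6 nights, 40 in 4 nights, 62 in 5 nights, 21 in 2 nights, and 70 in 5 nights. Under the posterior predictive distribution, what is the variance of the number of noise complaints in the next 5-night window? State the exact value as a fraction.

57060/961

Total count: 20 + 102 + 40 + 62 + 21 + 70 = 315.
Total exposure: 2 + 6 + 4 + 5 + 2 + 5 = 24 nights.
Gamma(α, β) with Poisson data over total exposure Σt gives posterior Gamma(α+Σx, β+Σt) = Gamma(317, 31).
The posterior predictive for a window of length T is Negative Binomial with variance T·α'·(β'+T)/β'² = 5·317·36/961 = 57060/961.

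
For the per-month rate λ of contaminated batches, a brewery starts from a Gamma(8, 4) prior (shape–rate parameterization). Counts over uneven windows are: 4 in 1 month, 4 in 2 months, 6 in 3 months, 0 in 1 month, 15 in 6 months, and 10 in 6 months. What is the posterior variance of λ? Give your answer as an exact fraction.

47/529

Total count: 4 + 4 + 6 + 0 + 15 + 10 = 39.
Total exposure: 1 + 2 + 3 + 1 + 6 + 6 = 19 months.
Conjugate update: add total count to the shape and total exposure to the rate, giving Gamma(47, 23).
Posterior variance = α'/β'² = 47/529.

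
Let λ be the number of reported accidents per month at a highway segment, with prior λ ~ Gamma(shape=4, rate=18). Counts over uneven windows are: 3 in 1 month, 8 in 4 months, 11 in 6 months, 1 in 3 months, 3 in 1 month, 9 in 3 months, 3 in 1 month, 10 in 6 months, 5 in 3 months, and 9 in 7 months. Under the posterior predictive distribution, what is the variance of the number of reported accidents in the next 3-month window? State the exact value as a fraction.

11088/2809

Total count: 3 + 8 + 11 + 1 + 3 + 9 + 3 + 10 + 5 + 9 = 62.
Total exposure: 1 + 4 + 6 + 3 + 1 + 3 + 1 + 6 + 3 + 7 = 35 months.
Gamma(α, β) with Poisson data over total exposure Σt gives posterior Gamma(α+Σx, β+Σt) = Gamma(66, 53).
The posterior predictive for a window of length T is Negative Binomial with variance T·α'·(β'+T)/β'² = 3·66·56/2809 = 11088/2809.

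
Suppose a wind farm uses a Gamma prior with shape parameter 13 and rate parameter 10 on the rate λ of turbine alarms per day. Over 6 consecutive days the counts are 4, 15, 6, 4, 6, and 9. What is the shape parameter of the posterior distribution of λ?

Total count: 4 + 15 + 6 + 4 + 6 + 9 = 44.
Total exposure: 6 days.
By Gamma–Poisson conjugacy, the posterior is Gamma(α + Σx, β + Σt) = Gamma(13 + 44, 10 + 6) = Gamma(57, 16).

57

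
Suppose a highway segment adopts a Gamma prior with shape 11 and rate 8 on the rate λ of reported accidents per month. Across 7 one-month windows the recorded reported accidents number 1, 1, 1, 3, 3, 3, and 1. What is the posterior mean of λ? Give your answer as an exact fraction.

8/5

Total count: 1 + 1 + 1 + 3 + 3 + 3 + 1 = 13.
Total exposure: 7 months.
Conjugate update: add total count to the shape and total exposure to the rate, giving Gamma(24, 15).
Posterior mean = α'/β' = 24/15 = 8/5.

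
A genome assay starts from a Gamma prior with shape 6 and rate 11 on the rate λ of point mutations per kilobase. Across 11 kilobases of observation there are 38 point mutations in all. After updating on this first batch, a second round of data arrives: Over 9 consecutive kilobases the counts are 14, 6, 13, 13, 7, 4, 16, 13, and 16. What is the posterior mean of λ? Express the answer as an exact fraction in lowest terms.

Total count 38 over total exposure 11 kilobases.
After the first batch: Gamma(6 + 38, 11 + 11) = Gamma(44, 22).
Total count: 14 + 6 + 13 + 13 + 7 + 4 + 16 + 13 + 16 = 102.
Total exposure: 9 kilobases.
After the second batch: Gamma(44 + 102, 22 + 9) = Gamma(146, 31).
Posterior mean = α'/β' = 146/31.

146/31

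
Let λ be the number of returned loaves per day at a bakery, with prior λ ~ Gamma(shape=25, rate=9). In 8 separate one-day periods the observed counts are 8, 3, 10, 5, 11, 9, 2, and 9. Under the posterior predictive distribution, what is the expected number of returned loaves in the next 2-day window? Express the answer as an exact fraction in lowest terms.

164/17

Total count: 8 + 3 + 10 + 5 + 11 + 9 + 2 + 9 = 57.
Total exposure: 8 days.
By Gamma–Poisson conjugacy, the posterior is Gamma(α + Σx, β + Σt) = Gamma(25 + 57, 9 + 8) = Gamma(82, 17).
Predictive mean over a 2-day window = T·E[λ|data] = 2·82/17 = 164/17.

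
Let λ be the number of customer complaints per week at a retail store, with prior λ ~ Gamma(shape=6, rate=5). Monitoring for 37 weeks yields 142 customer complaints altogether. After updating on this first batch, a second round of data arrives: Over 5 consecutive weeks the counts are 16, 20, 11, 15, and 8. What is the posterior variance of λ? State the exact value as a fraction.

Total count 142 over total exposure 37 weeks.
After the first batch: Gamma(6 + 142, 5 + 37) = Gamma(148, 42).
Total count: 16 + 20 + 11 + 15 + 8 = 70.
Total exposure: 5 weeks.
After the second batch: Gamma(148 + 70, 42 + 5) = Gamma(218, 47).
Posterior variance = α'/β'² = 218/2209.

218/2209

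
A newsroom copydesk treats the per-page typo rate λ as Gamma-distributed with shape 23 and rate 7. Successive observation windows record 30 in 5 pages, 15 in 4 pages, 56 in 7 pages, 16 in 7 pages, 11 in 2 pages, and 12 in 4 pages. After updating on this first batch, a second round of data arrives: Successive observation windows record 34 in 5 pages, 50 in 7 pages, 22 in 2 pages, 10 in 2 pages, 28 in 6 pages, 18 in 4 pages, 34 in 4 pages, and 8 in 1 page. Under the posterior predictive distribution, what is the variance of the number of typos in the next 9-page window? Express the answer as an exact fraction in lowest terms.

Total count: 30 + 15 + 56 + 16 + 11 + 12 = 140.
Total exposure: 5 + 4 + 7 + 7 + 2 + 4 = 29 pages.
After the first batch: Gamma(23 + 140, 7 + 29) = Gamma(163, 36).
Total count: 34 + 50 + 22 + 10 + 28 + 18 + 34 + 8 = 204.
Total exposure: 5 + 7 + 2 + 2 + 6 + 4 + 4 + 1 = 31 pages.
After the second batch: Gamma(163 + 204, 36 + 31) = Gamma(367, 67).
The posterior predictive for a window of length T is Negative Binomial with variance T·α'·(β'+T)/β'² = 9·367·76/4489 = 251028/4489.

251028/4489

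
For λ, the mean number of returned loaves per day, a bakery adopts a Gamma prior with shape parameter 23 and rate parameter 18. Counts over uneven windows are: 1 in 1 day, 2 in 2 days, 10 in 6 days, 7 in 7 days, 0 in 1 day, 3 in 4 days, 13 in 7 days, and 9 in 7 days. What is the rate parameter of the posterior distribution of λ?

53

Total count: 1 + 2 + 10 + 7 + 0 + 3 + 13 + 9 = 45.
Total exposure: 1 + 2 + 6 + 7 + 1 + 4 + 7 + 7 = 35 days.
The Gamma prior is conjugate for the Poisson rate, so λ | data ~ Gamma(23+45, 18+35) = Gamma(68, 53).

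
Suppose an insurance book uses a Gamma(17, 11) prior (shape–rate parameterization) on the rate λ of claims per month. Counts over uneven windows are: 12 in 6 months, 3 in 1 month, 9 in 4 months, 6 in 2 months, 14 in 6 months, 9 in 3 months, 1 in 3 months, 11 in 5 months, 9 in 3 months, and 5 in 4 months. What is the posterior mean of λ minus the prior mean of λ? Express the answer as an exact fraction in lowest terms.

Total count: 12 + 3 + 9 + 6 + 14 + 9 + 1 + 11 + 9 + 5 = 79.
Total exposure: 6 + 1 + 4 + 2 + 6 + 3 + 3 + 5 + 3 + 4 = 37 months.
Posterior: α' = 17 + 79 = 96, β' = 11 + 37 = 48.
Posterior mean = 96/48 = 2; prior mean = 17/11 = 17/11. Difference = 2 − 17/11 = 5/11.

5/11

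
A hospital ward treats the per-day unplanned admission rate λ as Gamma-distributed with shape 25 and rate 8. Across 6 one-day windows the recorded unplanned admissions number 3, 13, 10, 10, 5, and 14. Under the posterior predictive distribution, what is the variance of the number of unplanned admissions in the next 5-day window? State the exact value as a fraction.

1900/49

Total count: 3 + 13 + 10 + 10 + 5 + 14 = 55.
Total exposure: 6 days.
Posterior: α' = 25 + 55 = 80, β' = 8 + 6 = 14.
The posterior predictive for a window of length T is Negative Binomial with variance T·α'·(β'+T)/β'² = 5·80·19/196 = 1900/49.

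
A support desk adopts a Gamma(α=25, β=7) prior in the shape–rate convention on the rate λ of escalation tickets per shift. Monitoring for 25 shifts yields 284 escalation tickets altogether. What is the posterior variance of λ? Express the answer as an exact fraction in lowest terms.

Total count 284 over total exposure 25 shifts.
Gamma(α, β) with Poisson data over total exposure Σt gives posterior Gamma(α+Σx, β+Σt) = Gamma(309, 32).
Posterior variance = α'/β'² = 309/1024.

309/1024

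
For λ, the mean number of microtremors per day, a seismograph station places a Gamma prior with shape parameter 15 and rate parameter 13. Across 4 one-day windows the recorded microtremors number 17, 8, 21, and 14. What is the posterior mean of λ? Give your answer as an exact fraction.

Total count: 17 + 8 + 21 + 14 = 60.
Total exposure: 4 days.
By Gamma–Poisson conjugacy, the posterior is Gamma(α + Σx, β + Σt) = Gamma(15 + 60, 13 + 4) = Gamma(75, 17).
Posterior mean = α'/β' = 75/17.

75/17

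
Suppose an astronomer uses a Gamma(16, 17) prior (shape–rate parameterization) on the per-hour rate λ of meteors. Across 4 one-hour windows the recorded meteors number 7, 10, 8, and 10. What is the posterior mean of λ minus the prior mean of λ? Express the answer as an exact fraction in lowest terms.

177/119

Total count: 7 + 10 + 8 + 10 = 35.
Total exposure: 4 hours.
Conjugate update: add total count to the shape and total exposure to the rate, giving Gamma(51, 21).
Posterior mean = 51/21 = 17/7; prior mean = 16/17 = 16/17. Difference = 17/7 − 16/17 = 177/119.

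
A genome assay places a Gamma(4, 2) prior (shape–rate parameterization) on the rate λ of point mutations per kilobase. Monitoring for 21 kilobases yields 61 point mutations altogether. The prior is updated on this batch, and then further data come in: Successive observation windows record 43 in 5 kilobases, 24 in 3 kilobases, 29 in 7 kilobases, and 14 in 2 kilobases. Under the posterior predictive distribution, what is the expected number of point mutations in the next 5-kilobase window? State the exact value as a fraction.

Total count 61 over total exposure 21 kilobases.
After the first batch: Gamma(4 + 61, 2 + 21) = Gamma(65, 23).
Total count: 43 + 24 + 29 + 14 = 110.
Total exposure: 5 + 3 + 7 + 2 = 17 kilobases.
After the second batch: Gamma(65 + 110, 23 + 17) = Gamma(175, 40).
Predictive mean over a 5-kilobase window = T·E[λ|data] = 5·175/40 = 175/8.

175/8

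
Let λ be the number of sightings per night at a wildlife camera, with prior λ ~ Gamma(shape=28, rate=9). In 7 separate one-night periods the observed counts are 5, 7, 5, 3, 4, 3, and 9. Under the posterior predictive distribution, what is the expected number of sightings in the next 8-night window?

Total count: 5 + 7 + 5 + 3 + 4 + 3 + 9 = 36.
Total exposure: 7 nights.
Gamma(α, β) with Poisson data over total exposure Σt gives posterior Gamma(α+Σx, β+Σt) = Gamma(64, 16).
Predictive mean over an 8-night window = T·E[λ|data] = 8·64/16 = 32.

32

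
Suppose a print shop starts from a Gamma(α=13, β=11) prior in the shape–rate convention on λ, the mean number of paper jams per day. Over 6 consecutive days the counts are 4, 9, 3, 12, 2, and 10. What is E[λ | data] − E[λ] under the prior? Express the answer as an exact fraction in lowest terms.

362/187

Total count: 4 + 9 + 3 + 12 + 2 + 10 = 40.
Total exposure: 6 days.
Posterior: α' = 13 + 40 = 53, β' = 11 + 6 = 17.
Posterior mean = 53/17 = 53/17; prior mean = 13/11 = 13/11. Difference = 53/17 − 13/11 = 362/187.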